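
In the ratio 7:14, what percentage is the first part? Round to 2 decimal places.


Total parts = 7 + 14 = 21
First part fraction = 7/21
Percentage = (7/21) * 100
= 0.333333 * 100
= 33.33%

33.33


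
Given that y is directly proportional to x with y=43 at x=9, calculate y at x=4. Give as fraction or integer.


Direct proportion: y = kx
Find k: k = 43/9 = 43/9
Compute y at x=4: y = 43/9 * 4
y = 172/9

172/9


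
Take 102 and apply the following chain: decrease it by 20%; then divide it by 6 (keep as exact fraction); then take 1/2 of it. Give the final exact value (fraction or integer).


Start with 102.
Step 1: Decrease by 20%: 102 * 80/100 = 408/5
Step 2: Divide by 6: 408/5 / 6 = 68/5
Step 3: Take 1/2: 68/5 * 1/2 = 34/5
Final result = 34/5

34/5


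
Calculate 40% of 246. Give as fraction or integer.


Compute 40% of 246
Convert percentage: 40% = 40/100
Multiply: 246 * 40/100
= 9840/100
= 492/5

492/5


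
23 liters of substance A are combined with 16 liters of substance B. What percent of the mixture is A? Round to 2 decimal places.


Volume of A = 23 L
Volume of B = 16 L
Total volume = 23 + 16 = 39 L
Percentage of A = (23/39) * 100
= 58.97%

58.97


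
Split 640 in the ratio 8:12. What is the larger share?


Total parts = 8 + 12 = 20
Value per part = 640 / 20 = 32
First share = 8 * 32 = 256
Second share = 12 * 32 = 384
Larger share = 384

384


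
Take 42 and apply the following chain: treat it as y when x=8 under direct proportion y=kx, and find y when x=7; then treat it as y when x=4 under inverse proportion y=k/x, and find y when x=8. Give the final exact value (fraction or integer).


Start with 42.
Step 1: Direct prop: k = (42)/8; new y = k*7 = 42*7/8 = 147/4
Step 2: Inverse prop: k = (147/4)*4; new y = k/8 = 147/4*4/8 = 147/8
Final result = 147/8

147/8


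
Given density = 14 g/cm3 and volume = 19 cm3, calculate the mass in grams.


Using mass = density * volume
Density = 14 g/cm3
Volume = 19 cm3
Mass = 14 * 19
= 266 g

266


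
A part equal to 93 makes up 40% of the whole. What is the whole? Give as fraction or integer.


Given: 93 is 40% of the whole
Set up: 93 = 40/100 * whole
whole = 93 * 100 / 40
whole = 9300 / 40
whole = 465/2

465/2


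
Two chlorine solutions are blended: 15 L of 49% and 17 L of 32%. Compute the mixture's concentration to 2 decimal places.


Solute in mixture 1 = 49% of 15 L = 15*49/100 = 147/20 L
Solute in mixture 2 = 32% of 17 L = 17*32/100 = 136/25 L
Total solute = 147/20 + 136/25 = 1279/100 L
Total volume = 15 + 17 = 32 L
Final concentration = 1279/100/32 * 100 = 39.97%

39.97


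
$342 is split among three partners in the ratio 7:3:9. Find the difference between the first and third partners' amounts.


Total parts = 7 + 3 + 9 = 19
Value per part = 342 / 19 = 18
Shares: 7*18=126, 3*18=54, 9*18=162
First share = 126, third share = 162
Difference = |126 - 162| = 36

36


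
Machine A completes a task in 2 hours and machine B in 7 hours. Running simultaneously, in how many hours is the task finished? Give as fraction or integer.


Rate of A = 1/2 job per hour
Rate of B = 1/7 job per hour
Combined rate = 1/2 + 1/7
Find common denominator: (7 + 2)/(2*7) = 9/14
Combined rate = 9/14 job per hour
Time together = 1 / (9/14) = 14/9 hours

14/9


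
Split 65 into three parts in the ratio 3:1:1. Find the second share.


Ratio = 3:1:1
Total parts = 3 + 1 + 1 = 5
Value per part = 65 / 5 = 13
First share = 3 * 13 = 39
Middle share = 1 * 13 = 13
Third share = 1 * 13 = 13

13


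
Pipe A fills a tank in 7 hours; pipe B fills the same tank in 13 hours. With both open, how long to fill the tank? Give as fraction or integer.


Rate of A = 1/7 job per hour
Rate of B = 1/13 job per hour
Combined rate = 1/7 + 1/13
Find common denominator: (13 + 7)/(7*13) = 20/91
Combined rate = 20/91 job per hour
Time together = 1 / (20/91) = 91/20 hours

91/20


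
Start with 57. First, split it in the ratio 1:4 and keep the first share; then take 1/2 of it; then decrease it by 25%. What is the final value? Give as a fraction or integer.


Start with 57.
Step 1: Split 1:4, first share = 57 * 1/5 = 57/5
Step 2: Take 1/2: 57/5 * 1/2 = 57/10
Step 3: Decrease by 25%: 57/10 * 75/100 = 171/40
Final result = 171/40

171/40


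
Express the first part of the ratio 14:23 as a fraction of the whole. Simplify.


Total parts = 14 + 23 = 37
First part fraction = 14/37
Simplify: 14/37 = 14/37

14/37


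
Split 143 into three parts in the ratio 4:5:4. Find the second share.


Ratio = 4:5:4
Total parts = 4 + 5 + 4 = 13
Value per part = 143 / 13 = 11
First share = 4 * 11 = 44
Middle share = 5 * 11 = 55
Third share = 4 * 11 = 44

55


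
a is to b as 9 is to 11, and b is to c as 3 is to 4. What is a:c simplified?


Given a:b = 9:11 and b:c = 3:4
Make b consistent. Multiply first ratio by 3: a:b = 27:33
Multiply second ratio by 11: b:c = 33:44
Now b = 33 in both, so a:b:c = 27:33:44
Therefore a:c = 27:44
Simplify by GCD: a:c = 27:44

27:44


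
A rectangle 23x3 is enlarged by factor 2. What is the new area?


Original dimensions: 23 x 3
Enlargement factor = 2
New width = 23 * 2 = 46
New height = 3 * 2 = 6
New area = 46 * 6 = 276

276


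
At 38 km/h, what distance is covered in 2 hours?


Using distance = speed * time
Speed = 38 km/h
Time = 2 hours
Distance = 38 * 2
= 76 km

76


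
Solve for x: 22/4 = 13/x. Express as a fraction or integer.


Setting up: 22/4 = 13/x
Cross multiply: 22 * x = 4 * 13
22x = 52
x = 52/22
x = 26/11

26/11


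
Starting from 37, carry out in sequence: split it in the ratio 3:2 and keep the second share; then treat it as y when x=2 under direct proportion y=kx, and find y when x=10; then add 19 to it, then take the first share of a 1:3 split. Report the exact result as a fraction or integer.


Start with 37.
Step 1: Split 3:2, second share = 37 * 2/5 = 74/5
Step 2: Direct prop: k = (74/5)/2; new y = k*10 = 74/5*10/2 = 74
Step 3: Add 19: 74+19=93; split 1:3 first = 93*1/4 = 93/4
Final result = 93/4

93/4


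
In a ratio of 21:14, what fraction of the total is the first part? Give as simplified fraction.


Total parts = 21 + 14 = 35
First part fraction = 21/35
Simplify: 21/35 = 3/5

3/5


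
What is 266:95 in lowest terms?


Find GCD(266, 95)
GCD = 19
Divide both by 19: 266/19 = 14, 95/19 = 5
Simplified ratio = 14:5

14:5


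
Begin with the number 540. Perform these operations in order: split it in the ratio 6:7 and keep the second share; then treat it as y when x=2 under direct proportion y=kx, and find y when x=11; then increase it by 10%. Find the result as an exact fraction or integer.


Start with 540.
Step 1: Split 6:7, second share = 540 * 7/13 = 3780/13
Step 2: Direct prop: k = (3780/13)/2; new y = k*11 = 3780/13*11/2 = 20790/13
Step 3: Increase by 10%: 20790/13 * 110/100 = 22869/13
Final result = 22869/13

22869/13


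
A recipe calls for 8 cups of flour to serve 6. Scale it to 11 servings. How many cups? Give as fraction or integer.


Original: 8 cups for 6 servings
Target servings = 11
Scaling factor = 11/6
New amount = 8 * 11/6
= 88/6
= 44/3 cups

44/3


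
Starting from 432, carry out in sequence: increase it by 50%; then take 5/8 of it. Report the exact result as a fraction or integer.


Start with 432.
Step 1: Increase by 50%: 432 * 150/100 = 648
Step 2: Take 5/8: 648 * 5/8 = 405
Final result = 405

405


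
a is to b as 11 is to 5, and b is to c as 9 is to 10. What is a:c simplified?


Given a:b = 11:5 and b:c = 9:10
Make b consistent. Multiply first ratio by 9: a:b = 99:45
Multiply second ratio by 5: b:c = 45:50
Now b = 45 in both, so a:b:c = 99:45:50
Therefore a:c = 99:50
Simplify by GCD: a:c = 99:50

99:50


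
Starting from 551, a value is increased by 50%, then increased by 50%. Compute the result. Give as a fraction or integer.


Start: 551
Step 1: increase by 50% => multiply by 150/100
  551 * 150/100 = 1653/2
Step 2: increase by 50% => multiply by 150/100
  1653/2 * 150/100 = 4959/4
Final value = 4959/4

4959/4


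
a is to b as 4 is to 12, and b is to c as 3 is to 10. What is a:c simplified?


Given a:b = 4:12 and b:c = 3:10
Make b consistent. Multiply first ratio by 3: a:b = 12:36
Multiply second ratio by 12: b:c = 36:120
Now b = 36 in both, so a:b:c = 12:36:120
Therefore a:c = 12:120
Simplify by GCD: a:c = 1:10

1:10


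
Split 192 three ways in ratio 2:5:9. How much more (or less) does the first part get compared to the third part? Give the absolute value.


Total parts = 2 + 5 + 9 = 16
Value per part = 192 / 16 = 12
Shares: 2*12=24, 5*12=60, 9*12=108
First share = 24, third share = 108
Difference = |24 - 108| = 84

84


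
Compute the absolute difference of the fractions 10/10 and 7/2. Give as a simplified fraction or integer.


Simplify: 10/10 = 1 and 7/2 = 7/2
Find common denominator: LCD = 2
Convert: 2/2 and 7/2
Difference = |2 - 7|/2 = 5/2
Simplified = 5/2

5/2


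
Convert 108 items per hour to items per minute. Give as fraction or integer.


Converting from per hour to per minute
Rate = 108 items per hour
Divide by 60: 108/60
= 9/5 items per minute

9/5


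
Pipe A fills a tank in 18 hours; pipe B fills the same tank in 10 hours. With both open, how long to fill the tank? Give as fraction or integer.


Rate of A = 1/18 job per hour
Rate of B = 1/10 job per hour
Combined rate = 1/18 + 1/10
Find common denominator: (10 + 18)/(18*10) = 28/180
Combined rate = 7/45 job per hour
Time together = 1 / (7/45) = 45/7 hours

45/7


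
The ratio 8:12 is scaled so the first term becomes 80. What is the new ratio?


Original ratio: 8:12
First term target: 80
Scale factor = 80 / 8 = 10
Multiply second term: 12 * 10 = 120
Equivalent ratio = 80:120

80:120


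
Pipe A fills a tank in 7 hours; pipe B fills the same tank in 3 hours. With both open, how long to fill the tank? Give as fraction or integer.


Rate of A = 1/7 job per hour
Rate of B = 1/3 job per hour
Combined rate = 1/7 + 1/3
Find common denominator: (3 + 7)/(7*3) = 10/21
Combined rate = 10/21 job per hour
Time together = 1 / (10/21) = 21/10 hours

21/10


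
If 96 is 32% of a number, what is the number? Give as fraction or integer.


Given: 96 is 32% of the whole
Set up: 96 = 32/100 * whole
whole = 96 * 100 / 32
whole = 9600 / 32
whole = 300

300


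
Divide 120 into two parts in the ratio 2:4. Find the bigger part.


Total parts = 2 + 4 = 6
Value per part = 120 / 6 = 20
First share = 2 * 20 = 40
Second share = 4 * 20 = 80
Larger share = 80

80


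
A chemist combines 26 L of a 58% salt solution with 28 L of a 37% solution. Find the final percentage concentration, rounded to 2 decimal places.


Solute in mixture 1 = 58% of 26 L = 26*58/100 = 377/25 L
Solute in mixture 2 = 37% of 28 L = 28*37/100 = 259/25 L
Total solute = 377/25 + 259/25 = 636/25 L
Total volume = 26 + 28 = 54 L
Final concentration = 636/25/54 * 100 = 47.11%

47.11


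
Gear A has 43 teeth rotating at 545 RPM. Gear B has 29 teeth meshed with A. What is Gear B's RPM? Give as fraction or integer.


Gear ratio: teeth_A * RPM_A = teeth_B * RPM_B
43 * 545 = 29 * RPM_B
23435 = 29 * RPM_B
RPM_B = 23435 / 29
RPM_B = 23435/29

23435/29


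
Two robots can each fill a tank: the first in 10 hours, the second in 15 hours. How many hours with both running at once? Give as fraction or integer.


Rate of A = 1/10 job per hour
Rate of B = 1/15 job per hour
Combined rate = 1/10 + 1/15
Find common denominator: (15 + 10)/(10*15) = 25/150
Combined rate = 1/6 job per hour
Time together = 1 / (1/6) = 6 hours

6


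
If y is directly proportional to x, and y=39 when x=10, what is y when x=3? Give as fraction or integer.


Direct proportion: y = kx
Find k: k = 39/10 = 39/10
Compute y at x=3: y = 39/10 * 3
y = 117/10

117/10


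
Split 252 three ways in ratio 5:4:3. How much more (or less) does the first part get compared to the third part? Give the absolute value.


Total parts = 5 + 4 + 3 = 12
Value per part = 252 / 12 = 21
Shares: 5*21=105, 4*21=84, 3*21=63
First share = 105, third share = 63
Difference = |105 - 63| = 42

42


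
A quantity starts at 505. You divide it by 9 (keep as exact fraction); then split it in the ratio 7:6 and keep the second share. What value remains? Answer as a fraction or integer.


Start with 505.
Step 1: Divide by 9: 505 / 9 = 505/9
Step 2: Split 7:6, second share = 505/9 * 6/13 = 1010/39
Final result = 1010/39

1010/39


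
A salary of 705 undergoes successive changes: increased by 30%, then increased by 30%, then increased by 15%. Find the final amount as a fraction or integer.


Start: 705
Step 1: increase by 30% => multiply by 130/100
  705 * 130/100 = 1833/2
Step 2: increase by 30% => multiply by 130/100
  1833/2 * 130/100 = 23829/20
Step 3: increase by 15% => multiply by 115/100
  23829/20 * 115/100 = 548067/400
Final value = 548067/400

548067/400


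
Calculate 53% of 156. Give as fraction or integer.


Compute 53% of 156
Convert percentage: 53% = 53/100
Multiply: 156 * 53/100
= 8268/100
= 2067/25

2067/25


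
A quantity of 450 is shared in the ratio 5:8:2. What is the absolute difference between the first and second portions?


Total parts = 5 + 8 + 2 = 15
Value per part = 450 / 15 = 30
Shares: 5*30=150, 8*30=240, 2*30=60
First share = 150, second share = 240
Difference = |150 - 240| = 90

90


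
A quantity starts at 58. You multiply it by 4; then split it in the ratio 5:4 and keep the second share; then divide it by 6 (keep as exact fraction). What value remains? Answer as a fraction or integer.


Start with 58.
Step 1: Multiply by 4: 58 * 4 = 232
Step 2: Split 5:4, second share = 232 * 4/9 = 928/9
Step 3: Divide by 6: 928/9 / 6 = 464/27
Final result = 464/27

464/27


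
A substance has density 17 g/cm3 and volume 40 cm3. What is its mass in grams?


Using mass = density * volume
Density = 17 g/cm3
Volume = 40 cm3
Mass = 17 * 40
= 680 g

680


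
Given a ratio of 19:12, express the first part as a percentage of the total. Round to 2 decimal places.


Total parts = 19 + 12 = 31
First part fraction = 19/31
Percentage = (19/31) * 100
= 0.612903 * 100
= 61.29%

61.29


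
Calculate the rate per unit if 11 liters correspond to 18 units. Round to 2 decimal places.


Total liters = 11
Number of units = 18
Unit rate = 11 / 18
= 0.61 liters per unit

0.61


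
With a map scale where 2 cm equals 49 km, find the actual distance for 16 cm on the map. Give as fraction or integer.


Map scale: 2 cm = 49 km
Measured distance on map = 16 cm
Set up proportion: 16 * 49 / 2
= 784 / 2
= 392 km

392


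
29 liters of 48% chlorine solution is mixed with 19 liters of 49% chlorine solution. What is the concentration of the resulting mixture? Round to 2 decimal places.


Solute in mixture 1 = 48% of 29 L = 29*48/100 = 348/25 L
Solute in mixture 2 = 49% of 19 L = 19*49/100 = 931/100 L
Total solute = 348/25 + 931/100 = 2323/100 L
Total volume = 29 + 19 = 48 L
Final concentration = 2323/100/48 * 100 = 48.40%

48.40


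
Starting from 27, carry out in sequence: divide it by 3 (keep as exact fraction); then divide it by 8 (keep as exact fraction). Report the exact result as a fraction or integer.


Start with 27.
Step 1: Divide by 3: 27 / 3 = 9
Step 2: Divide by 8: 9 / 8 = 9/8
Final result = 9/8

9/8


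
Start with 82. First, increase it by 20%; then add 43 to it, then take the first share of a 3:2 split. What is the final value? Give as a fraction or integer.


Start with 82.
Step 1: Increase by 20%: 82 * 120/100 = 492/5
Step 2: Add 43: 492/5+43=707/5; split 3:2 first = 707/5*3/5 = 2121/25
Final result = 2121/25

2121/25


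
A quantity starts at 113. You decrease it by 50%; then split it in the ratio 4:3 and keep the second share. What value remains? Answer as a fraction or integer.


Start with 113.
Step 1: Decrease by 50%: 113 * 50/100 = 113/2
Step 2: Split 4:3, second share = 113/2 * 3/7 = 339/14
Final result = 339/14

339/14


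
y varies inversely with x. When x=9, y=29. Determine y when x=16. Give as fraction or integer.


Inverse proportion: y = k/x
Find k: k = 9 * 29 = 261
Compute y at x=16: y = 261/16
y = 261/16

261/16


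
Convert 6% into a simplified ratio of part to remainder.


Part = 6%, Remainder = 94%
Ratio = 6:94
GCD(6, 94) = 2
Simplify: 3:47 = 3:47

3:47


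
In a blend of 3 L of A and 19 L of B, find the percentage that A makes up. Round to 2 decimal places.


Volume of A = 3 L
Volume of B = 19 L
Total volume = 3 + 19 = 22 L
Percentage of A = (3/22) * 100
= 13.64%

13.64


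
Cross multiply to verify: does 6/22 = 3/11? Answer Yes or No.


Cross multiply to check 6/22 = 3/11
Left cross product: 6 * 11 = 66
Right cross product: 22 * 3 = 66
66 = 66
Equal, so proportions match => Yes

Yes


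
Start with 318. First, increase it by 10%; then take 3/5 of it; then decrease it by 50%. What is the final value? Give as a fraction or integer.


Start with 318.
Step 1: Increase by 10%: 318 * 110/100 = 1749/5
Step 2: Take 3/5: 1749/5 * 3/5 = 5247/25
Step 3: Decrease by 50%: 5247/25 * 50/100 = 5247/50
Final result = 5247/50

5247/50


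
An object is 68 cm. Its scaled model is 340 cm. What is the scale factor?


Original length = 68 cm
Scaled length = 340 cm
Scale factor = 340 / 68
= 5

5


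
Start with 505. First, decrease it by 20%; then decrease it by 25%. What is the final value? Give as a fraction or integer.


Start with 505.
Step 1: Decrease by 20%: 505 * 80/100 = 404
Step 2: Decrease by 25%: 404 * 75/100 = 303
Final result = 303

303


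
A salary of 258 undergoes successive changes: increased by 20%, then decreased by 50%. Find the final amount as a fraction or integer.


Start: 258
Step 1: increase by 20% => multiply by 120/100
  258 * 120/100 = 1548/5
Step 2: decrease by 50% => multiply by 50/100
  1548/5 * 50/100 = 774/5
Final value = 774/5

774/5


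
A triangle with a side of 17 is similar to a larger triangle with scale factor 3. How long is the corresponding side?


Similar triangles have proportional sides
Scale factor = 3
Smaller side = 17
Corresponding larger side = 17 * 3
= 51

51


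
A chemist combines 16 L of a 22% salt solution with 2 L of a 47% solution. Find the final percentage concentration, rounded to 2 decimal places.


Solute in mixture 1 = 22% of 16 L = 16*22/100 = 88/25 L
Solute in mixture 2 = 47% of 2 L = 2*47/100 = 47/50 L
Total solute = 88/25 + 47/50 = 223/50 L
Total volume = 16 + 2 = 18 L
Final concentration = 223/50/18 * 100 = 24.78%

24.78


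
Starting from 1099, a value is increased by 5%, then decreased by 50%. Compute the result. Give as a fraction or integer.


Start: 1099
Step 1: increase by 5% => multiply by 105/100
  1099 * 105/100 = 23079/20
Step 2: decrease by 50% => multiply by 50/100
  23079/20 * 50/100 = 23079/40
Final value = 23079/40

23079/40


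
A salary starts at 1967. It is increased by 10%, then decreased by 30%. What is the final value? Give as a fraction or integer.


Start: 1967
Step 1: increase by 10% => multiply by 110/100
  1967 * 110/100 = 21637/10
Step 2: decrease by 30% => multiply by 70/100
  21637/10 * 70/100 = 151459/100
Final value = 151459/100

151459/100


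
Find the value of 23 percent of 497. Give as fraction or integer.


Compute 23% of 497
Convert percentage: 23% = 23/100
Multiply: 497 * 23/100
= 11431/100
= 11431/100

11431/100


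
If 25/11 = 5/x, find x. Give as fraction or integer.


Setting up: 25/11 = 5/x
Cross multiply: 25 * x = 11 * 5
25x = 55
x = 55/25
x = 11/5

11/5


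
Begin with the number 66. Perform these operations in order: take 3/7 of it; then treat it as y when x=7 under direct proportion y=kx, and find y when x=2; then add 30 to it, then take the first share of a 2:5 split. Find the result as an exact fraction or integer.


Start with 66.
Step 1: Take 3/7: 66 * 3/7 = 198/7
Step 2: Direct prop: k = (198/7)/7; new y = k*2 = 198/7*2/7 = 396/49
Step 3: Add 30: 396/49+30=1866/49; split 2:5 first = 1866/49*2/7 = 3732/343
Final result = 3732/343

3732/343


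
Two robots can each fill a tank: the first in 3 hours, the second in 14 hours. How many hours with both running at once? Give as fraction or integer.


Rate of A = 1/3 job per hour
Rate of B = 1/14 job per hour
Combined rate = 1/3 + 1/14
Find common denominator: (14 + 3)/(3*14) = 17/42
Combined rate = 17/42 job per hour
Time together = 1 / (17/42) = 42/17 hours

42/17


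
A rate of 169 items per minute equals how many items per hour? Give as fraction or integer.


Converting from per minute to per hour
Rate = 169 items per minute
Multiply by 60: 169 * 60
= 10140 items per hour

10140


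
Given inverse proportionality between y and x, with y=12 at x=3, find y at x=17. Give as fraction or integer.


Inverse proportion: y = k/x
Find k: k = 3 * 12 = 36
Compute y at x=17: y = 36/17
y = 36/17

36/17


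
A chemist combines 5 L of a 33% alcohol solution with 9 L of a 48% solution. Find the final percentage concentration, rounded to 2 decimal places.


Solute in mixture 1 = 33% of 5 L = 5*33/100 = 33/20 L
Solute in mixture 2 = 48% of 9 L = 9*48/100 = 108/25 L
Total solute = 33/20 + 108/25 = 597/100 L
Total volume = 5 + 9 = 14 L
Final concentration = 597/100/14 * 100 = 42.64%

42.64


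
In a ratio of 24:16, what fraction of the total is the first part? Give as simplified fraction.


Total parts = 24 + 16 = 40
First part fraction = 24/40
Simplify: 24/40 = 3/5

3/5


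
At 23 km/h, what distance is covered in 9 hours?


Using distance = speed * time
Speed = 23 km/h
Time = 9 hours
Distance = 23 * 9
= 207 km

207


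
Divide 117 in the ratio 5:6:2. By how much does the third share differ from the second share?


Total parts = 5 + 6 + 2 = 13
Value per part = 117 / 13 = 9
Shares: 5*9=45, 6*9=54, 2*9=18
Third share = 18, second share = 54
Difference = |18 - 54| = 36

36


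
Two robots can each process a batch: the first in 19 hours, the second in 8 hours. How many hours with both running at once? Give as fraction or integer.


Rate of A = 1/19 job per hour
Rate of B = 1/8 job per hour
Combined rate = 1/19 + 1/8
Find common denominator: (8 + 19)/(19*8) = 27/152
Combined rate = 27/152 job per hour
Time together = 1 / (27/152) = 152/27 hours

152/27


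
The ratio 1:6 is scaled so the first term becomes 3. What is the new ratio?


Original ratio: 1:6
First term target: 3
Scale factor = 3 / 1 = 3
Multiply second term: 6 * 3 = 18
Equivalent ratio = 3:18

3:18


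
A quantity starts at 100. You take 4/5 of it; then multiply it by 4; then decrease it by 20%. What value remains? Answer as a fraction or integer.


Start with 100.
Step 1: Take 4/5: 100 * 4/5 = 80
Step 2: Multiply by 4: 80 * 4 = 320
Step 3: Decrease by 20%: 320 * 80/100 = 256
Final result = 256

256


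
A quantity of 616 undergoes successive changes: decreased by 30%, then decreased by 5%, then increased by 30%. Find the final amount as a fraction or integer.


Start: 616
Step 1: decrease by 30% => multiply by 70/100
  616 * 70/100 = 2156/5
Step 2: decrease by 5% => multiply by 95/100
  2156/5 * 95/100 = 10241/25
Step 3: increase by 30% => multiply by 130/100
  10241/25 * 130/100 = 133133/250
Final value = 133133/250

133133/250


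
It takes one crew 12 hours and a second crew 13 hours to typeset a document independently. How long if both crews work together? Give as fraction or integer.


Rate of A = 1/12 job per hour
Rate of B = 1/13 job per hour
Combined rate = 1/12 + 1/13
Find common denominator: (13 + 12)/(12*13) = 25/156
Combined rate = 25/156 job per hour
Time together = 1 / (25/156) = 156/25 hours

156/25


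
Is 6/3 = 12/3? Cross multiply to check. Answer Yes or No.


Cross multiply to check 6/3 = 12/3
Left cross product: 6 * 3 = 18
Right cross product: 3 * 12 = 36
18 != 36
Not equal, so proportions differ => No

No


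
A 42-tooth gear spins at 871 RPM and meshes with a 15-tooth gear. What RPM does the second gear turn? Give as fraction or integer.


Gear ratio: teeth_A * RPM_A = teeth_B * RPM_B
42 * 871 = 15 * RPM_B
36582 = 15 * RPM_B
RPM_B = 36582 / 15
RPM_B = 12194/5

12194/5


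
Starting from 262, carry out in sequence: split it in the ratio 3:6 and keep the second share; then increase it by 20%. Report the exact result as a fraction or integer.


Start with 262.
Step 1: Split 3:6, second share = 262 * 6/9 = 524/3
Step 2: Increase by 20%: 524/3 * 120/100 = 1048/5
Final result = 1048/5

1048/5


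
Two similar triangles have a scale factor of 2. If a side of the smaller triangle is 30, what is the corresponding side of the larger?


Similar triangles have proportional sides
Scale factor = 2
Smaller side = 30
Corresponding larger side = 30 * 2
= 60

60


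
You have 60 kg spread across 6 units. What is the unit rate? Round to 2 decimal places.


Total kg = 60
Number of units = 6
Unit rate = 60 / 6
= 10 kg per unit

10


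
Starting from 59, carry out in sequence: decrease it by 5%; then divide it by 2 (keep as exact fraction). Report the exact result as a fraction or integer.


Start with 59.
Step 1: Decrease by 5%: 59 * 95/100 = 1121/20
Step 2: Divide by 2: 1121/20 / 2 = 1121/40
Final result = 1121/40

1121/40


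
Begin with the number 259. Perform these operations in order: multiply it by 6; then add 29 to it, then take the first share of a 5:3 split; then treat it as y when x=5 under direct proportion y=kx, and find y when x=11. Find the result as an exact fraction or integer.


Start with 259.
Step 1: Multiply by 6: 259 * 6 = 1554
Step 2: Add 29: 1554+29=1583; split 5:3 first = 1583*5/8 = 7915/8
Step 3: Direct prop: k = (7915/8)/5; new y = k*11 = 7915/8*11/5 = 17413/8
Final result = 17413/8

17413/8


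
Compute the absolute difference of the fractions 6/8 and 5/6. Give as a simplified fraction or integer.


Simplify: 6/8 = 3/4 and 5/6 = 5/6
Find common denominator: LCD = 12
Convert: 9/12 and 10/12
Difference = |9 - 10|/12 = 1/12
Simplified = 1/12

1/12


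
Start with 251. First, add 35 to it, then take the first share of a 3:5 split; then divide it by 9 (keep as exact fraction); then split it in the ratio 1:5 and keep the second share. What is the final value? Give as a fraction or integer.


Start with 251.
Step 1: Add 35: 251+35=286; split 3:5 first = 286*3/8 = 429/4
Step 2: Divide by 9: 429/4 / 9 = 143/12
Step 3: Split 1:5, second share = 143/12 * 5/6 = 715/72
Final result = 715/72

715/72


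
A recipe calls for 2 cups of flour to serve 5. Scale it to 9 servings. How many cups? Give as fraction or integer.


Original: 2 cups for 5 servings
Target servings = 9
Scaling factor = 9/5
New amount = 2 * 9/5
= 18/5
= 18/5 cups

18/5


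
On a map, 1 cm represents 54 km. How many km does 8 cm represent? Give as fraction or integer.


Map scale: 1 cm = 54 km
Measured distance on map = 8 cm
Set up proportion: 8 * 54 / 1
= 432 / 1
= 432 km

432


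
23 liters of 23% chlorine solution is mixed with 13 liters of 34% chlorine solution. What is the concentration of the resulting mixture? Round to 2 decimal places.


Solute in mixture 1 = 23% of 23 L = 23*23/100 = 529/100 L
Solute in mixture 2 = 34% of 13 L = 13*34/100 = 221/50 L
Total solute = 529/100 + 221/50 = 971/100 L
Total volume = 23 + 13 = 36 L
Final concentration = 971/100/36 * 100 = 26.97%

26.97


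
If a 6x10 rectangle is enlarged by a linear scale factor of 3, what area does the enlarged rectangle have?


Original dimensions: 6 x 10
Enlargement factor = 3
New width = 6 * 3 = 18
New height = 10 * 3 = 30
New area = 18 * 30 = 540

540


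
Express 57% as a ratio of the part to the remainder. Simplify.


Part = 57%, Remainder = 43%
Ratio = 57:43
GCD(57, 43) = 1
Simplify: 57:43 = 57:43

57:43


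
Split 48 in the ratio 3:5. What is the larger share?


Total parts = 3 + 5 = 8
Value per part = 48 / 8 = 6
First share = 3 * 6 = 18
Second share = 5 * 6 = 30
Larger share = 30

30


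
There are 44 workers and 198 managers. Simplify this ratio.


Find GCD(44, 198)
GCD = 22
Divide both by 22: 44/22 = 2, 198/22 = 9
Simplified ratio = 2:9

2:9


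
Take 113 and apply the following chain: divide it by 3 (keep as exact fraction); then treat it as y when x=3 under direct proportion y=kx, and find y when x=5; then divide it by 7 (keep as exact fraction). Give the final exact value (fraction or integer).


Start with 113.
Step 1: Divide by 3: 113 / 3 = 113/3
Step 2: Direct prop: k = (113/3)/3; new y = k*5 = 113/3*5/3 = 565/9
Step 3: Divide by 7: 565/9 / 7 = 565/63
Final result = 565/63

565/63


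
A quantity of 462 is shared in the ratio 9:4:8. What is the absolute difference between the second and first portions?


Total parts = 9 + 4 + 8 = 21
Value per part = 462 / 21 = 22
Shares: 9*22=198, 4*22=88, 8*22=176
Second share = 88, first share = 198
Difference = |88 - 198| = 110

110


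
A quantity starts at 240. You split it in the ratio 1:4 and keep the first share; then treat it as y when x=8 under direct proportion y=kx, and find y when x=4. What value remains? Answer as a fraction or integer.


Start with 240.
Step 1: Split 1:4, first share = 240 * 1/5 = 48
Step 2: Direct prop: k = (48)/8; new y = k*4 = 48*4/8 = 24
Final result = 24

24


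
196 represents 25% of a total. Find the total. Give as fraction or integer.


Given: 196 is 25% of the whole
Set up: 196 = 25/100 * whole
whole = 196 * 100 / 25
whole = 19600 / 25
whole = 784

784


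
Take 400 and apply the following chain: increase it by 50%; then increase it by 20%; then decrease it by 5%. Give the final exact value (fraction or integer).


Start with 400.
Step 1: Increase by 50%: 400 * 150/100 = 600
Step 2: Increase by 20%: 600 * 120/100 = 720
Step 3: Decrease by 5%: 720 * 95/100 = 684
Final result = 684

684


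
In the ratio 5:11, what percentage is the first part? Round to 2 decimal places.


Total parts = 5 + 11 = 16
First part fraction = 5/16
Percentage = (5/16) * 100
= 0.3125 * 100
= 31.25%

31.25


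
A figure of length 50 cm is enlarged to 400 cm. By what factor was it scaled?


Original length = 50 cm
Scaled length = 400 cm
Scale factor = 400 / 50
= 8

8


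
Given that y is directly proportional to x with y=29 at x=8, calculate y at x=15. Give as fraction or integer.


Direct proportion: y = kx
Find k: k = 29/8 = 29/8
Compute y at x=15: y = 29/8 * 15
y = 435/8

435/8


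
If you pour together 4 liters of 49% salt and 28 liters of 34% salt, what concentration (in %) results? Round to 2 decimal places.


Solute in mixture 1 = 49% of 4 L = 4*49/100 = 49/25 L
Solute in mixture 2 = 34% of 28 L = 28*34/100 = 238/25 L
Total solute = 49/25 + 238/25 = 287/25 L
Total volume = 4 + 28 = 32 L
Final concentration = 287/25/32 * 100 = 35.88%

35.88


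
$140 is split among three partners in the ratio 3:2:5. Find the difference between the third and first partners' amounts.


Total parts = 3 + 2 + 5 = 10
Value per part = 140 / 10 = 14
Shares: 3*14=42, 2*14=28, 5*14=70
Third share = 70, first share = 42
Difference = |70 - 42| = 28

28


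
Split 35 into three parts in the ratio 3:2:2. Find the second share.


Ratio = 3:2:2
Total parts = 3 + 2 + 2 = 7
Value per part = 35 / 7 = 5
First share = 3 * 5 = 15
Middle share = 2 * 5 = 10
Third share = 2 * 5 = 10

10


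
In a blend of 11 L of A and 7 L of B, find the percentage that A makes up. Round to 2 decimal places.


Volume of A = 11 L
Volume of B = 7 L
Total volume = 11 + 7 = 18 L
Percentage of A = (11/18) * 100
= 61.11%

61.11


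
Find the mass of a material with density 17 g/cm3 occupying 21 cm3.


Using mass = density * volume
Density = 17 g/cm3
Volume = 21 cm3
Mass = 17 * 21
= 357 g

357


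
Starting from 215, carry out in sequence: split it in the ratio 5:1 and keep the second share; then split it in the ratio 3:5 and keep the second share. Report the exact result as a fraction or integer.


Start with 215.
Step 1: Split 5:1, second share = 215 * 1/6 = 215/6
Step 2: Split 3:5, second share = 215/6 * 5/8 = 1075/48
Final result = 1075/48

1075/48


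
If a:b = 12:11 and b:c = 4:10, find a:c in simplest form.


Given a:b = 12:11 and b:c = 4:10
Make b consistent. Multiply first ratio by 4: a:b = 48:44
Multiply second ratio by 11: b:c = 44:110
Now b = 44 in both, so a:b:c = 48:44:110
Therefore a:c = 48:110
Simplify by GCD: a:c = 24:55

24:55


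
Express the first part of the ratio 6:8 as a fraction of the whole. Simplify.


Total parts = 6 + 8 = 14
First part fraction = 6/14
Simplify: 6/14 = 3/7

3/7


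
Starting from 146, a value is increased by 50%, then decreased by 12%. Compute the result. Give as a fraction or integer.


Start: 146
Step 1: increase by 50% => multiply by 150/100
  146 * 150/100 = 219
Step 2: decrease by 12% => multiply by 88/100
  219 * 88/100 = 4818/25
Final value = 4818/25

4818/25


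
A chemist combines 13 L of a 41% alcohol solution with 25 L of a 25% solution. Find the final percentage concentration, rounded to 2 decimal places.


Solute in mixture 1 = 41% of 13 L = 13*41/100 = 533/100 L
Solute in mixture 2 = 25% of 25 L = 25*25/100 = 25/4 L
Total solute = 533/100 + 25/4 = 579/50 L
Total volume = 13 + 25 = 38 L
Final concentration = 579/50/38 * 100 = 30.47%

30.47


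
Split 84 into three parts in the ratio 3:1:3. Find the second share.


Ratio = 3:1:3
Total parts = 3 + 1 + 3 = 7
Value per part = 84 / 7 = 12
First share = 3 * 12 = 36
Middle share = 1 * 12 = 12
Third share = 3 * 12 = 36

12


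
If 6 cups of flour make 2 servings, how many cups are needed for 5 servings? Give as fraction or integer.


Original: 6 cups for 2 servings
Target servings = 5
Scaling factor = 5/2
New amount = 6 * 5/2
= 30/2
= 15 cups

15


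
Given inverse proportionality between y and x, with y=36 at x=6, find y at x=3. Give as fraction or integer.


Inverse proportion: y = k/x
Find k: k = 6 * 36 = 216
Compute y at x=3: y = 216/3
y = 72

72


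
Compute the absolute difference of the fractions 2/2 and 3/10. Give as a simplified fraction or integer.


Simplify: 2/2 = 1 and 3/10 = 3/10
Find common denominator: LCD = 10
Convert: 10/10 and 3/10
Difference = |10 - 3|/10 = 7/10
Simplified = 7/10

7/10


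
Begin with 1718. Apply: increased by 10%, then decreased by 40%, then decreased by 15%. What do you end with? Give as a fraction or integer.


Start: 1718
Step 1: increase by 10% => multiply by 110/100
  1718 * 110/100 = 9449/5
Step 2: decrease by 40% => multiply by 60/100
  9449/5 * 60/100 = 28347/25
Step 3: decrease by 15% => multiply by 85/100
  28347/25 * 85/100 = 481899/500
Final value = 481899/500

481899/500


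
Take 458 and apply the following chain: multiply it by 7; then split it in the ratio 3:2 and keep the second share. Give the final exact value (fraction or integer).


Start with 458.
Step 1: Multiply by 7: 458 * 7 = 3206
Step 2: Split 3:2, second share = 3206 * 2/5 = 6412/5
Final result = 6412/5

6412/5


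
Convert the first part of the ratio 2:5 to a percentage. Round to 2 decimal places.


Total parts = 2 + 5 = 7
First part fraction = 2/7
Percentage = (2/7) * 100
= 0.285714 * 100
= 28.57%

28.57


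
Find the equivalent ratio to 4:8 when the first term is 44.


Original ratio: 4:8
First term target: 44
Scale factor = 44 / 4 = 11
Multiply second term: 8 * 11 = 88
Equivalent ratio = 44:88

44:88


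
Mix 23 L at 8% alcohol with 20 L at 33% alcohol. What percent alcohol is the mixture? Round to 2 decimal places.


Solute in mixture 1 = 8% of 23 L = 23*8/100 = 46/25 L
Solute in mixture 2 = 33% of 20 L = 20*33/100 = 33/5 L
Total solute = 46/25 + 33/5 = 211/25 L
Total volume = 23 + 20 = 43 L
Final concentration = 211/25/43 * 100 = 19.63%

19.63


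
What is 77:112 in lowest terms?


Find GCD(77, 112)
GCD = 7
Divide both by 7: 77/7 = 11, 112/7 = 16
Simplified ratio = 11:16

11:16


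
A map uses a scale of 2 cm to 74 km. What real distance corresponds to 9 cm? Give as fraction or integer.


Map scale: 2 cm = 74 km
Measured distance on map = 9 cm
Set up proportion: 9 * 74 / 2
= 666 / 2
= 333 km

333


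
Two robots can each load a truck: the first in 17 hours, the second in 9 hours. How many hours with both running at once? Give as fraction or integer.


Rate of A = 1/17 job per hour
Rate of B = 1/9 job per hour
Combined rate = 1/17 + 1/9
Find common denominator: (9 + 17)/(17*9) = 26/153
Combined rate = 26/153 job per hour
Time together = 1 / (26/153) = 153/26 hours

153/26


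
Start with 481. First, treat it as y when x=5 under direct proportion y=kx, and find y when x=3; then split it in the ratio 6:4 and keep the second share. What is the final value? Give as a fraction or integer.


Start with 481.
Step 1: Direct prop: k = (481)/5; new y = k*3 = 481*3/5 = 1443/5
Step 2: Split 6:4, second share = 1443/5 * 4/10 = 2886/25
Final result = 2886/25

2886/25


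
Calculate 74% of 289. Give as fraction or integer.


Compute 74% of 289
Convert percentage: 74% = 74/100
Multiply: 289 * 74/100
= 21386/100
= 10693/50

10693/50


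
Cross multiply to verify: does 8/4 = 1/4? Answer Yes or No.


Cross multiply to check 8/4 = 1/4
Left cross product: 8 * 4 = 32
Right cross product: 4 * 1 = 4
32 != 4
Not equal, so proportions differ => No

No


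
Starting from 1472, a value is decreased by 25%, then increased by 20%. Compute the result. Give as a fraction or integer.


Start: 1472
Step 1: decrease by 25% => multiply by 75/100
  1472 * 75/100 = 1104
Step 2: increase by 20% => multiply by 120/100
  1104 * 120/100 = 6624/5
Final value = 6624/5

6624/5


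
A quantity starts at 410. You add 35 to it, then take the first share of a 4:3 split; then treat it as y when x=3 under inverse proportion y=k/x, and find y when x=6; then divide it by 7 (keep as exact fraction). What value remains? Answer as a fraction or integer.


Start with 410.
Step 1: Add 35: 410+35=445; split 4:3 first = 445*4/7 = 1780/7
Step 2: Inverse prop: k = (1780/7)*3; new y = k/6 = 1780/7*3/6 = 890/7
Step 3: Divide by 7: 890/7 / 7 = 890/49
Final result = 890/49

890/49


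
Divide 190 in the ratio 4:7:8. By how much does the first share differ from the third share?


Total parts = 4 + 7 + 8 = 19
Value per part = 190 / 19 = 10
Shares: 4*10=40, 7*10=70, 8*10=80
First share = 40, third share = 80
Difference = |40 - 80| = 40

40


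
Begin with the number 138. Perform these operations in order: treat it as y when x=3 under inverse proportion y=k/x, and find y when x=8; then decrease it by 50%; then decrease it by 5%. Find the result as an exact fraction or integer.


Start with 138.
Step 1: Inverse prop: k = (138)*3; new y = k/8 = 138*3/8 = 207/4
Step 2: Decrease by 50%: 207/4 * 50/100 = 207/8
Step 3: Decrease by 5%: 207/8 * 95/100 = 3933/160
Final result = 3933/160

3933/160


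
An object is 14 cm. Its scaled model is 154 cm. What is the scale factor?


Original length = 14 cm
Scaled length = 154 cm
Scale factor = 154 / 14
= 11

11


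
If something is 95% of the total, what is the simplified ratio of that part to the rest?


Part = 95%, Remainder = 5%
Ratio = 95:5
GCD(95, 5) = 5
Simplify: 19:1 = 19:1

19:1


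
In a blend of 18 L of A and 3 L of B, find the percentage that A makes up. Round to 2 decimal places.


Volume of A = 18 L
Volume of B = 3 L
Total volume = 18 + 3 = 21 L
Percentage of A = (18/21) * 100
= 85.71%

85.71


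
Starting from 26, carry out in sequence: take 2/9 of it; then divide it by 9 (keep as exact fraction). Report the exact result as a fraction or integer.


Start with 26.
Step 1: Take 2/9: 26 * 2/9 = 52/9
Step 2: Divide by 9: 52/9 / 9 = 52/81
Final result = 52/81

52/81


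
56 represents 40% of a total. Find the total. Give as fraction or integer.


Given: 56 is 40% of the whole
Set up: 56 = 40/100 * whole
whole = 56 * 100 / 40
whole = 5600 / 40
whole = 140

140


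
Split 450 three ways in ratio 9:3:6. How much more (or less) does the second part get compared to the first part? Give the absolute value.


Total parts = 9 + 3 + 6 = 18
Value per part = 450 / 18 = 25
Shares: 9*25=225, 3*25=75, 6*25=150
Second share = 75, first share = 225
Difference = |75 - 225| = 150

150
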